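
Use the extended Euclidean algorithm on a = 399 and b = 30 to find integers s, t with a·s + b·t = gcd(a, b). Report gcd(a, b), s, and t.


Euclidean algorithm on (399, 30) — divide until remainder is 0:
  399 = 13 · 30 + 9
  30 = 3 · 9 + 3
  9 = 3 · 3 + 0
gcd(399, 30) = 3.
Track Bezout coefficients alongside the remainders: start with r₀ = 399 = a·1 + b·0 (s = 1, t = 0) and r₁ = 30 = a·0 + b·1 (s = 0, t = 1); each new remainder r_{k+1} = r_{k-1} − q_k·r_k inherits s_{k+1} = s_{k-1} − q_k·s_k, t_{k+1} = t_{k-1} − q_k·t_k, so r_k = a·s_k + b·t_k at every step:
  q = 13: r = 9, s = 1 − 13·0 = 1, t = 0 − 13·1 = -13  (check: 399·1 + 30·(-13) = 9)
  q = 3: r = 3, s = 0 − 3·1 = -3, t = 1 − 3·(-13) = 40  (check: 399·(-3) + 30·40 = 3)
The row with r = 3 (the gcd) gives the Bezout coefficients s = -3, t = 40.
Result: 399 · (-3) + 30 · (40) = 3.

gcd(399, 30) = 3; s = -3, t = 40 (check: 399·(-3) + 30·40 = 3).


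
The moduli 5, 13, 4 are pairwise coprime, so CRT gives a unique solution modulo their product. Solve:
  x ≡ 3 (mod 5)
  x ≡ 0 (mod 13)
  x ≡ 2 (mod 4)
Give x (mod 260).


Moduli 5, 13, 4 are pairwise coprime; by CRT there is a unique solution modulo M = 5 · 13 · 4 = 260.
Solve pairwise, accumulating the modulus:
  Start with x ≡ 3 (mod 5).
  Combine with x ≡ 0 (mod 13): since gcd(5, 13) = 1, we get a unique residue mod 65.
    Write x = 3 + 5·t and substitute into x ≡ 0 (mod 13): 5·t ≡ 0 − 3 = -3 (mod 13).
    Reduce coefficients mod 13: 5·t ≡ 10 (mod 13).
    The inverse of 5 mod 13 is 8 (since 5·8 = 40 = 3·13 + 1), so t ≡ 8·10 = 80 ≡ 2 (mod 13).
    Then x = 3 + 5·2 = 13, valid modulo lcm(5, 13) = 65: x ≡ 13 (mod 65).
  Combine with x ≡ 2 (mod 4): since gcd(65, 4) = 1, we get a unique residue mod 260.
    Write x = 13 + 65·t and substitute into x ≡ 2 (mod 4): 65·t ≡ 2 − 13 = -11 (mod 4).
    Reduce coefficients mod 4: 1·t ≡ 1 (mod 4).
    So t ≡ 1 (mod 4).
    Then x = 13 + 65·1 = 78, valid modulo lcm(65, 4) = 260: x ≡ 78 (mod 260).
Verify: 78 mod 5 = 3 ✓, 78 mod 13 = 0 ✓, 78 mod 4 = 2 ✓.

x ≡ 78 (mod 260).


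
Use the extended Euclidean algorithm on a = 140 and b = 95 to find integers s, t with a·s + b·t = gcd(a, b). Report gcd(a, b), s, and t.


Euclidean algorithm on (140, 95) — divide until remainder is 0:
  140 = 1 · 95 + 45
  95 = 2 · 45 + 5
  45 = 9 · 5 + 0
gcd(140, 95) = 5.
Track Bezout coefficients alongside the remainders: start with r₀ = 140 = a·1 + b·0 (s = 1, t = 0) and r₁ = 95 = a·0 + b·1 (s = 0, t = 1); each new remainder r_{k+1} = r_{k-1} − q_k·r_k inherits s_{k+1} = s_{k-1} − q_k·s_k, t_{k+1} = t_{k-1} − q_k·t_k, so r_k = a·s_k + b·t_k at every step:
  q = 1: r = 45, s = 1 − 1·0 = 1, t = 0 − 1·1 = -1  (check: 140·1 + 95·(-1) = 45)
  q = 2: r = 5, s = 0 − 2·1 = -2, t = 1 − 2·(-1) = 3  (check: 140·(-2) + 95·3 = 5)
The row with r = 5 (the gcd) gives the Bezout coefficients s = -2, t = 3.
Result: 140 · (-2) + 95 · (3) = 5.

gcd(140, 95) = 5; s = -2, t = 3 (check: 140·(-2) + 95·3 = 5).


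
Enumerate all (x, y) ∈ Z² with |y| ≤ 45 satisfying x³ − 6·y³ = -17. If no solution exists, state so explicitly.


The equation is x³ - 6y³ = -17. For fixed y, x³ = 6·y³ − 17, so a solution requires the RHS to be a perfect cube.
Strategy: iterate y from -45 to 45, compute RHS = 6·y³ − 17, and check whether it is a (positive or negative) perfect cube.
Check small values of y:
  y = 0: RHS = -17 is not a perfect cube.
  y = 1: RHS = -11 is not a perfect cube.
  y = -1: RHS = -23 is not a perfect cube.
  y = 2: RHS = 31 is not a perfect cube.
  y = -2: RHS = -65 is not a perfect cube.
  y = 3: RHS = 145 is not a perfect cube.
  y = -3: RHS = -179 is not a perfect cube.
Continuing the search up to |y| = 45 finds no solutions either.
No (x, y) in the scanned range satisfies the equation.

No integer solutions with |y| ≤ 45.


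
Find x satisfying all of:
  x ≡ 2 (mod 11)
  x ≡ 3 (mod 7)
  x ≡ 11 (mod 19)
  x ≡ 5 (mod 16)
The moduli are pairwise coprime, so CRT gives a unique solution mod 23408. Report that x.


Product of moduli M = 11 · 7 · 19 · 16 = 23408.
Merge one congruence at a time:
  Start: x ≡ 2 (mod 11).
  Combine with x ≡ 3 (mod 7); new modulus lcm = 77.
    Write x = 2 + 11·t and substitute into x ≡ 3 (mod 7): 11·t ≡ 3 − 2 = 1 (mod 7).
    Reduce coefficients mod 7: 4·t ≡ 1 (mod 7).
    The inverse of 4 mod 7 is 2 (since 4·2 = 8 = 1·7 + 1), so t ≡ 2·1 = 2 ≡ 2 (mod 7).
    Then x = 2 + 11·2 = 24, valid modulo lcm(11, 7) = 77: x ≡ 24 (mod 77).
  Combine with x ≡ 11 (mod 19); new modulus lcm = 1463.
    Write x = 24 + 77·t and substitute into x ≡ 11 (mod 19): 77·t ≡ 11 − 24 = -13 (mod 19).
    Reduce coefficients mod 19: 1·t ≡ 6 (mod 19).
    So t ≡ 6 (mod 19).
    Then x = 24 + 77·6 = 486, valid modulo lcm(77, 19) = 1463: x ≡ 486 (mod 1463).
  Combine with x ≡ 5 (mod 16); new modulus lcm = 23408.
    Write x = 486 + 1463·t and substitute into x ≡ 5 (mod 16): 1463·t ≡ 5 − 486 = -481 (mod 16).
    Reduce coefficients mod 16: 7·t ≡ 15 (mod 16).
    The inverse of 7 mod 16 is 7 (since 7·7 = 49 = 3·16 + 1), so t ≡ 7·15 = 105 ≡ 9 (mod 16).
    Then x = 486 + 1463·9 = 13653, valid modulo lcm(1463, 16) = 23408: x ≡ 13653 (mod 23408).
Verify against each original: 13653 mod 11 = 2, 13653 mod 7 = 3, 13653 mod 19 = 11, 13653 mod 16 = 5.

x ≡ 13653 (mod 23408).


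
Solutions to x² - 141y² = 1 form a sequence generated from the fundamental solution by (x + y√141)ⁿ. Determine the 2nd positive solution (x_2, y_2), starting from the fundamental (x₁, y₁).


Step 1: Find the fundamental solution (x₁, y₁) of x² - 141y² = 1.
  Expand √141 as a continued fraction. a₀ = ⌊√141⌋ = 11; iterate m_{k+1} = d_k·a_k − m_k, d_{k+1} = (141 − m_{k+1}²)/d_k, a_{k+1} = ⌊(a₀ + m_{k+1})/d_{k+1}⌋ (starting m₀ = 0, d₀ = 1), with convergents p_k = a_k·p_{k-1} + p_{k-2}, q_k = a_k·q_{k-1} + q_{k-2} (p₋₁ = 1, q₋₁ = 0):
  k = 0: a₀ = 11; p₀/q₀ = 11/1; p₀² − 141·q₀² = 121 − 141 = -20.
  k = 1: m = 11, d = 20, a = ⌊(11 + 11)/20⌋ = 1; p/q = (1·11 + 1)/(1·1 + 0) = 12/1; p² − 141·q² = 144 − 141 = 3.
  k = 2: m = 9, d = 3, a = ⌊(11 + 9)/3⌋ = 6; p/q = (6·12 + 11)/(6·1 + 1) = 83/7; p² − 141·q² = 6889 − 6909 = -20.
  k = 3: m = 9, d = 20, a = ⌊(11 + 9)/20⌋ = 1; p/q = (1·83 + 12)/(1·7 + 1) = 95/8; p² − 141·q² = 9025 − 9024 = 1.
  The first convergent with p² − 141·q² = 1 gives the fundamental solution (x₁, y₁) = (95, 8).
Step 2: Apply the recurrence (x_{n+1}, y_{n+1}) = (x₁x_n + 141y₁y_n, x₁y_n + y₁x_n) repeatedly.
  From (x_1, y_1) = (95, 8): x_2 = 95·95 + 141·8·8 = 18049; y_2 = 95·8 + 8·95 = 1520.
Step 3: Verify x_2² - 141·y_2² = 325766401 - 325766400 = 1 (should be 1). ✓

(x_1, y_1) = (95, 8); (x_2, y_2) = (18049, 1520).


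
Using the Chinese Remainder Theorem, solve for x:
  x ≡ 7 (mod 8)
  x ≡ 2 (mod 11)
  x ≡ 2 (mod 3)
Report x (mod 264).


Moduli 8, 11, 3 are pairwise coprime; by CRT there is a unique solution modulo M = 8 · 11 · 3 = 264.
Solve pairwise, accumulating the modulus:
  Start with x ≡ 7 (mod 8).
  Combine with x ≡ 2 (mod 11): since gcd(8, 11) = 1, we get a unique residue mod 88.
    Write x = 7 + 8·t and substitute into x ≡ 2 (mod 11): 8·t ≡ 2 − 7 = -5 (mod 11).
    Reduce coefficients mod 11: 8·t ≡ 6 (mod 11).
    The inverse of 8 mod 11 is 7 (since 8·7 = 56 = 5·11 + 1), so t ≡ 7·6 = 42 ≡ 9 (mod 11).
    Then x = 7 + 8·9 = 79, valid modulo lcm(8, 11) = 88: x ≡ 79 (mod 88).
  Combine with x ≡ 2 (mod 3): since gcd(88, 3) = 1, we get a unique residue mod 264.
    Write x = 79 + 88·t and substitute into x ≡ 2 (mod 3): 88·t ≡ 2 − 79 = -77 (mod 3).
    Reduce coefficients mod 3: 1·t ≡ 1 (mod 3).
    So t ≡ 1 (mod 3).
    Then x = 79 + 88·1 = 167, valid modulo lcm(88, 3) = 264: x ≡ 167 (mod 264).
Verify: 167 mod 8 = 7 ✓, 167 mod 11 = 2 ✓, 167 mod 3 = 2 ✓.

x ≡ 167 (mod 264).


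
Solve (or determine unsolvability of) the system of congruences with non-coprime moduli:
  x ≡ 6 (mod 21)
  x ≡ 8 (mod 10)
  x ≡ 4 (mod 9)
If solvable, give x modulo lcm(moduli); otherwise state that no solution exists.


Moduli 21, 10, 9 are not pairwise coprime, so CRT works modulo lcm(m_i) when all pairwise compatibility conditions hold.
Pairwise compatibility: gcd(m_i, m_j) must divide a_i - a_j for every pair.
Merge one congruence at a time:
  Start: x ≡ 6 (mod 21).
  Combine with x ≡ 8 (mod 10): gcd(21, 10) = 1; 8 - 6 = 2, which IS divisible by 1, so compatible.
    Write x = 6 + 21·t and substitute into x ≡ 8 (mod 10): 21·t ≡ 8 − 6 = 2 (mod 10).
    Reduce coefficients mod 10: 1·t ≡ 2 (mod 10).
    So t ≡ 2 (mod 10).
    Then x = 6 + 21·2 = 48, valid modulo lcm(21, 10) = 210: x ≡ 48 (mod 210).
  Combine with x ≡ 4 (mod 9): gcd(210, 9) = 3, and 4 - 48 = -44 is NOT divisible by 3.
    ⇒ system is inconsistent (no integer solution).

No solution (the system is inconsistent).


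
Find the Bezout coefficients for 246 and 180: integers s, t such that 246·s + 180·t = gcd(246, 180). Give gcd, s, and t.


Euclidean algorithm on (246, 180) — divide until remainder is 0:
  246 = 1 · 180 + 66
  180 = 2 · 66 + 48
  66 = 1 · 48 + 18
  48 = 2 · 18 + 12
  18 = 1 · 12 + 6
  12 = 2 · 6 + 0
gcd(246, 180) = 6.
Track Bezout coefficients alongside the remainders: start with r₀ = 246 = a·1 + b·0 (s = 1, t = 0) and r₁ = 180 = a·0 + b·1 (s = 0, t = 1); each new remainder r_{k+1} = r_{k-1} − q_k·r_k inherits s_{k+1} = s_{k-1} − q_k·s_k, t_{k+1} = t_{k-1} − q_k·t_k, so r_k = a·s_k + b·t_k at every step:
  q = 1: r = 66, s = 1 − 1·0 = 1, t = 0 − 1·1 = -1  (check: 246·1 + 180·(-1) = 66)
  q = 2: r = 48, s = 0 − 2·1 = -2, t = 1 − 2·(-1) = 3  (check: 246·(-2) + 180·3 = 48)
  q = 1: r = 18, s = 1 − 1·(-2) = 3, t = -1 − 1·3 = -4  (check: 246·3 + 180·(-4) = 18)
  q = 2: r = 12, s = -2 − 2·3 = -8, t = 3 − 2·(-4) = 11  (check: 246·(-8) + 180·11 = 12)
  q = 1: r = 6, s = 3 − 1·(-8) = 11, t = -4 − 1·11 = -15  (check: 246·11 + 180·(-15) = 6)
The row with r = 6 (the gcd) gives the Bezout coefficients s = 11, t = -15.
Result: 246 · (11) + 180 · (-15) = 6.

gcd(246, 180) = 6; s = 11, t = -15 (check: 246·11 + 180·(-15) = 6).


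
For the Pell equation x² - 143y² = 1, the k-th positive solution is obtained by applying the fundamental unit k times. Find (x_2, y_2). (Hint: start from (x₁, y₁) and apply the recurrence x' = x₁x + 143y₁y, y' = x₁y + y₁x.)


Step 1: Find the fundamental solution (x₁, y₁) of x² - 143y² = 1.
  Expand √143 as a continued fraction. a₀ = ⌊√143⌋ = 11; iterate m_{k+1} = d_k·a_k − m_k, d_{k+1} = (143 − m_{k+1}²)/d_k, a_{k+1} = ⌊(a₀ + m_{k+1})/d_{k+1}⌋ (starting m₀ = 0, d₀ = 1), with convergents p_k = a_k·p_{k-1} + p_{k-2}, q_k = a_k·q_{k-1} + q_{k-2} (p₋₁ = 1, q₋₁ = 0):
  k = 0: a₀ = 11; p₀/q₀ = 11/1; p₀² − 143·q₀² = 121 − 143 = -22.
  k = 1: m = 11, d = 22, a = ⌊(11 + 11)/22⌋ = 1; p/q = (1·11 + 1)/(1·1 + 0) = 12/1; p² − 143·q² = 144 − 143 = 1.
  The first convergent with p² − 143·q² = 1 gives the fundamental solution (x₁, y₁) = (12, 1).
Step 2: Apply the recurrence (x_{n+1}, y_{n+1}) = (x₁x_n + 143y₁y_n, x₁y_n + y₁x_n) repeatedly.
  From (x_1, y_1) = (12, 1): x_2 = 12·12 + 143·1·1 = 287; y_2 = 12·1 + 1·12 = 24.
Step 3: Verify x_2² - 143·y_2² = 82369 - 82368 = 1 (should be 1). ✓

(x_1, y_1) = (12, 1); (x_2, y_2) = (287, 24).


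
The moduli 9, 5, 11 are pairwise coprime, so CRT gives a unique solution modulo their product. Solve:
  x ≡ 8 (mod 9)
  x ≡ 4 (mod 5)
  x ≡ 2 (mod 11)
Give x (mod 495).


Moduli 9, 5, 11 are pairwise coprime; by CRT there is a unique solution modulo M = 9 · 5 · 11 = 495.
Solve pairwise, accumulating the modulus:
  Start with x ≡ 8 (mod 9).
  Combine with x ≡ 4 (mod 5): since gcd(9, 5) = 1, we get a unique residue mod 45.
    Write x = 8 + 9·t and substitute into x ≡ 4 (mod 5): 9·t ≡ 4 − 8 = -4 (mod 5).
    Reduce coefficients mod 5: 4·t ≡ 1 (mod 5).
    The inverse of 4 mod 5 is 4 (since 4·4 = 16 = 3·5 + 1), so t ≡ 4·1 = 4 ≡ 4 (mod 5).
    Then x = 8 + 9·4 = 44, valid modulo lcm(9, 5) = 45: x ≡ 44 (mod 45).
  Combine with x ≡ 2 (mod 11): since gcd(45, 11) = 1, we get a unique residue mod 495.
    Write x = 44 + 45·t and substitute into x ≡ 2 (mod 11): 45·t ≡ 2 − 44 = -42 (mod 11).
    Reduce coefficients mod 11: 1·t ≡ 2 (mod 11).
    So t ≡ 2 (mod 11).
    Then x = 44 + 45·2 = 134, valid modulo lcm(45, 11) = 495: x ≡ 134 (mod 495).
Verify: 134 mod 9 = 8 ✓, 134 mod 5 = 4 ✓, 134 mod 11 = 2 ✓.

x ≡ 134 (mod 495).


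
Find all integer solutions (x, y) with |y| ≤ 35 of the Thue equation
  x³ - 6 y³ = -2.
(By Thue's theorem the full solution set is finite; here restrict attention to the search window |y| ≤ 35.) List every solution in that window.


The equation is x³ - 6y³ = -2. For fixed y, x³ = 6·y³ − 2, so a solution requires the RHS to be a perfect cube.
Strategy: iterate y from -35 to 35, compute RHS = 6·y³ − 2, and check whether it is a (positive or negative) perfect cube.
Check small values of y:
  y = 0: RHS = -2 is not a perfect cube.
  y = 1: RHS = 4 is not a perfect cube.
  y = -1: RHS = -8 = (-2)³ ⇒ x = -2 works.
  y = 2: RHS = 46 is not a perfect cube.
  y = -2: RHS = -50 is not a perfect cube.
  y = 3: RHS = 160 is not a perfect cube.
  y = -3: RHS = -164 is not a perfect cube.
Continuing the search up to |y| = 35 finds no further solutions beyond those listed.
Collected solutions: (-2, -1).

Solutions (with |y| ≤ 35): (-2, -1).


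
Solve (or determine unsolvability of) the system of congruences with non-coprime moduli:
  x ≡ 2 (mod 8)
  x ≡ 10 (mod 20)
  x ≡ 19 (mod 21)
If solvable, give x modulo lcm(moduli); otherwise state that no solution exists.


Moduli 8, 20, 21 are not pairwise coprime, so CRT works modulo lcm(m_i) when all pairwise compatibility conditions hold.
Pairwise compatibility: gcd(m_i, m_j) must divide a_i - a_j for every pair.
Merge one congruence at a time:
  Start: x ≡ 2 (mod 8).
  Combine with x ≡ 10 (mod 20): gcd(8, 20) = 4; 10 - 2 = 8, which IS divisible by 4, so compatible.
    Write x = 2 + 8·t and substitute into x ≡ 10 (mod 20): 8·t ≡ 10 − 2 = 8 (mod 20).
    Divide the congruence (and modulus) by g = 4: 2·t ≡ 2 (mod 5).
    The inverse of 2 mod 5 is 3 (since 2·3 = 6 = 1·5 + 1), so t ≡ 3·2 = 6 ≡ 1 (mod 5).
    Then x = 2 + 8·1 = 10, valid modulo lcm(8, 20) = 40: x ≡ 10 (mod 40).
  Combine with x ≡ 19 (mod 21): gcd(40, 21) = 1; 19 - 10 = 9, which IS divisible by 1, so compatible.
    Write x = 10 + 40·t and substitute into x ≡ 19 (mod 21): 40·t ≡ 19 − 10 = 9 (mod 21).
    Reduce coefficients mod 21: 19·t ≡ 9 (mod 21).
    The inverse of 19 mod 21 is 10 (since 19·10 = 190 = 9·21 + 1), so t ≡ 10·9 = 90 ≡ 6 (mod 21).
    Then x = 10 + 40·6 = 250, valid modulo lcm(40, 21) = 840: x ≡ 250 (mod 840).
Verify: 250 mod 8 = 2, 250 mod 20 = 10, 250 mod 21 = 19.

x ≡ 250 (mod 840).


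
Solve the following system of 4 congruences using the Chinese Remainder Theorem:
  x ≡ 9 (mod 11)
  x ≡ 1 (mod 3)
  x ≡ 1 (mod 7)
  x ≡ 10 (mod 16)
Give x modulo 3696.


Product of moduli M = 11 · 3 · 7 · 16 = 3696.
Merge one congruence at a time:
  Start: x ≡ 9 (mod 11).
  Combine with x ≡ 1 (mod 3); new modulus lcm = 33.
    Write x = 9 + 11·t and substitute into x ≡ 1 (mod 3): 11·t ≡ 1 − 9 = -8 (mod 3).
    Reduce coefficients mod 3: 2·t ≡ 1 (mod 3).
    The inverse of 2 mod 3 is 2 (since 2·2 = 4 = 1·3 + 1), so t ≡ 2·1 = 2 ≡ 2 (mod 3).
    Then x = 9 + 11·2 = 31, valid modulo lcm(11, 3) = 33: x ≡ 31 (mod 33).
  Combine with x ≡ 1 (mod 7); new modulus lcm = 231.
    Write x = 31 + 33·t and substitute into x ≡ 1 (mod 7): 33·t ≡ 1 − 31 = -30 (mod 7).
    Reduce coefficients mod 7: 5·t ≡ 5 (mod 7).
    The inverse of 5 mod 7 is 3 (since 5·3 = 15 = 2·7 + 1), so t ≡ 3·5 = 15 ≡ 1 (mod 7).
    Then x = 31 + 33·1 = 64, valid modulo lcm(33, 7) = 231: x ≡ 64 (mod 231).
  Combine with x ≡ 10 (mod 16); new modulus lcm = 3696.
    Write x = 64 + 231·t and substitute into x ≡ 10 (mod 16): 231·t ≡ 10 − 64 = -54 (mod 16).
    Reduce coefficients mod 16: 7·t ≡ 10 (mod 16).
    The inverse of 7 mod 16 is 7 (since 7·7 = 49 = 3·16 + 1), so t ≡ 7·10 = 70 ≡ 6 (mod 16).
    Then x = 64 + 231·6 = 1450, valid modulo lcm(231, 16) = 3696: x ≡ 1450 (mod 3696).
Verify against each original: 1450 mod 11 = 9, 1450 mod 3 = 1, 1450 mod 7 = 1, 1450 mod 16 = 10.

x ≡ 1450 (mod 3696).


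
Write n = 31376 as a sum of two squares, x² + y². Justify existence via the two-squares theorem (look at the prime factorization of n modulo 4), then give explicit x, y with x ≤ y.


Step 1: Factor n = 31376 = 2^4 · 37 · 53.
Step 2: Check the mod-4 condition on each prime factor: 2 = 2 (special); 37 ≡ 1 (mod 4), exponent 1; 53 ≡ 1 (mod 4), exponent 1.
All primes ≡ 3 (mod 4) appear to even exponent (or don't appear), so by the two-squares theorem n IS expressible as a sum of two squares.
Step 3: Build a representation. Group n = k² · m with k = 4 and m = 37 · 53 = 1961 (a product of primes ≡ 1 (mod 4)); a representation of m scales to one of n via (k·x)² + (k·y)² = k²(x² + y²). Each prime p ≡ 1 (mod 4) is itself a sum of two squares; find a² by testing p − a² for a perfect square:
  37: 37 − 1² = 36 = 6² ⇒ 37 = 1² + 6².
  53: 53 − 1² = 52, 53 − 2² = 49 = 7² ⇒ 53 = 2² + 7².
  Combine using the Brahmagupta–Fibonacci identity (a² + b²)(c² + d²) = (ac − bd)² + (ad + bc)² = (ac + bd)² + (ad − bc)²:
  37 · 53 = 1961: from (1² + 6²)(2² + 7²), take (1·2 − 6·7, 1·7 + 6·2) = (2 − 42, 7 + 12) = (-40, 19); dropping signs (only squares matter) gives (40, 19); check 40² + 19² = 1600 + 361 = 1961 ✓.
  Scale by k = 4: (4·40, 4·19) = (160, 76).
Step 4: Order so x ≤ y and verify: 76² + 160² = 5776 + 25600 = 31376 = n. ✓

n = 31376 = 76² + 160² (one valid representation with x ≤ y).


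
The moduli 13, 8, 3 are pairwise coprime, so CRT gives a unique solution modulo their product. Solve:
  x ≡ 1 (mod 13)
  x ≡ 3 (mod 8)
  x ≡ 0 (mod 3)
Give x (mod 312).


Moduli 13, 8, 3 are pairwise coprime; by CRT there is a unique solution modulo M = 13 · 8 · 3 = 312.
Solve pairwise, accumulating the modulus:
  Start with x ≡ 1 (mod 13).
  Combine with x ≡ 3 (mod 8): since gcd(13, 8) = 1, we get a unique residue mod 104.
    Write x = 1 + 13·t and substitute into x ≡ 3 (mod 8): 13·t ≡ 3 − 1 = 2 (mod 8).
    Reduce coefficients mod 8: 5·t ≡ 2 (mod 8).
    The inverse of 5 mod 8 is 5 (since 5·5 = 25 = 3·8 + 1), so t ≡ 5·2 = 10 ≡ 2 (mod 8).
    Then x = 1 + 13·2 = 27, valid modulo lcm(13, 8) = 104: x ≡ 27 (mod 104).
  Combine with x ≡ 0 (mod 3): since gcd(104, 3) = 1, we get a unique residue mod 312.
    Write x = 27 + 104·t and substitute into x ≡ 0 (mod 3): 104·t ≡ 0 − 27 = -27 (mod 3).
    Reduce coefficients mod 3: 2·t ≡ 0 (mod 3).
    The inverse of 2 mod 3 is 2 (since 2·2 = 4 = 1·3 + 1), so t ≡ 2·0 = 0 ≡ 0 (mod 3).
    Then x = 27 + 104·0 = 27, valid modulo lcm(104, 3) = 312: x ≡ 27 (mod 312).
Verify: 27 mod 13 = 1 ✓, 27 mod 8 = 3 ✓, 27 mod 3 = 0 ✓.

x ≡ 27 (mod 312).


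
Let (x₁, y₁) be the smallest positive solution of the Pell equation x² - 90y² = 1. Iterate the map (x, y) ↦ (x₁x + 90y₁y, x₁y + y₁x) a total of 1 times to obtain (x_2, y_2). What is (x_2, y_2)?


Step 1: Find the fundamental solution (x₁, y₁) of x² - 90y² = 1.
  Expand √90 as a continued fraction. a₀ = ⌊√90⌋ = 9; iterate m_{k+1} = d_k·a_k − m_k, d_{k+1} = (90 − m_{k+1}²)/d_k, a_{k+1} = ⌊(a₀ + m_{k+1})/d_{k+1}⌋ (starting m₀ = 0, d₀ = 1), with convergents p_k = a_k·p_{k-1} + p_{k-2}, q_k = a_k·q_{k-1} + q_{k-2} (p₋₁ = 1, q₋₁ = 0):
  k = 0: a₀ = 9; p₀/q₀ = 9/1; p₀² − 90·q₀² = 81 − 90 = -9.
  k = 1: m = 9, d = 9, a = ⌊(9 + 9)/9⌋ = 2; p/q = (2·9 + 1)/(2·1 + 0) = 19/2; p² − 90·q² = 361 − 360 = 1.
  The first convergent with p² − 90·q² = 1 gives the fundamental solution (x₁, y₁) = (19, 2).
Step 2: Apply the recurrence (x_{n+1}, y_{n+1}) = (x₁x_n + 90y₁y_n, x₁y_n + y₁x_n) repeatedly.
  From (x_1, y_1) = (19, 2): x_2 = 19·19 + 90·2·2 = 721; y_2 = 19·2 + 2·19 = 76.
Step 3: Verify x_2² - 90·y_2² = 519841 - 519840 = 1 (should be 1). ✓

(x_1, y_1) = (19, 2); (x_2, y_2) = (721, 76).


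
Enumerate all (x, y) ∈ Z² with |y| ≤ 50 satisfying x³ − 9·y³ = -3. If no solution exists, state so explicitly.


The equation is x³ - 9y³ = -3. For fixed y, x³ = 9·y³ − 3, so a solution requires the RHS to be a perfect cube.
Strategy: iterate y from -50 to 50, compute RHS = 9·y³ − 3, and check whether it is a (positive or negative) perfect cube.
Check small values of y:
  y = 0: RHS = -3 is not a perfect cube.
  y = 1: RHS = 6 is not a perfect cube.
  y = -1: RHS = -12 is not a perfect cube.
  y = 2: RHS = 69 is not a perfect cube.
  y = -2: RHS = -75 is not a perfect cube.
  y = 3: RHS = 240 is not a perfect cube.
  y = -3: RHS = -246 is not a perfect cube.
Continuing the search up to |y| = 50 finds no solutions either.
No (x, y) in the scanned range satisfies the equation.

No integer solutions with |y| ≤ 50.


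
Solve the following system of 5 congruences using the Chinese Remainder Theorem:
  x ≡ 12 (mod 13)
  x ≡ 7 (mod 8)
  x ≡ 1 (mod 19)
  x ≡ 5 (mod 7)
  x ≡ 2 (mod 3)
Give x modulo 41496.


Product of moduli M = 13 · 8 · 19 · 7 · 3 = 41496.
Merge one congruence at a time:
  Start: x ≡ 12 (mod 13).
  Combine with x ≡ 7 (mod 8); new modulus lcm = 104.
    Write x = 12 + 13·t and substitute into x ≡ 7 (mod 8): 13·t ≡ 7 − 12 = -5 (mod 8).
    Reduce coefficients mod 8: 5·t ≡ 3 (mod 8).
    The inverse of 5 mod 8 is 5 (since 5·5 = 25 = 3·8 + 1), so t ≡ 5·3 = 15 ≡ 7 (mod 8).
    Then x = 12 + 13·7 = 103, valid modulo lcm(13, 8) = 104: x ≡ 103 (mod 104).
  Combine with x ≡ 1 (mod 19); new modulus lcm = 1976.
    Write x = 103 + 104·t and substitute into x ≡ 1 (mod 19): 104·t ≡ 1 − 103 = -102 (mod 19).
    Reduce coefficients mod 19: 9·t ≡ 12 (mod 19).
    The inverse of 9 mod 19 is 17 (since 9·17 = 153 = 8·19 + 1), so t ≡ 17·12 = 204 ≡ 14 (mod 19).
    Then x = 103 + 104·14 = 1559, valid modulo lcm(104, 19) = 1976: x ≡ 1559 (mod 1976).
  Combine with x ≡ 5 (mod 7); new modulus lcm = 13832.
    Write x = 1559 + 1976·t and substitute into x ≡ 5 (mod 7): 1976·t ≡ 5 − 1559 = -1554 (mod 7).
    Reduce coefficients mod 7: 2·t ≡ 0 (mod 7).
    The inverse of 2 mod 7 is 4 (since 2·4 = 8 = 1·7 + 1), so t ≡ 4·0 = 0 ≡ 0 (mod 7).
    Then x = 1559 + 1976·0 = 1559, valid modulo lcm(1976, 7) = 13832: x ≡ 1559 (mod 13832).
  Combine with x ≡ 2 (mod 3); new modulus lcm = 41496.
    Write x = 1559 + 13832·t and substitute into x ≡ 2 (mod 3): 13832·t ≡ 2 − 1559 = -1557 (mod 3).
    Reduce coefficients mod 3: 2·t ≡ 0 (mod 3).
    The inverse of 2 mod 3 is 2 (since 2·2 = 4 = 1·3 + 1), so t ≡ 2·0 = 0 ≡ 0 (mod 3).
    Then x = 1559 + 13832·0 = 1559, valid modulo lcm(13832, 3) = 41496: x ≡ 1559 (mod 41496).
Verify against each original: 1559 mod 13 = 12, 1559 mod 8 = 7, 1559 mod 19 = 1, 1559 mod 7 = 5, 1559 mod 3 = 2.

x ≡ 1559 (mod 41496).


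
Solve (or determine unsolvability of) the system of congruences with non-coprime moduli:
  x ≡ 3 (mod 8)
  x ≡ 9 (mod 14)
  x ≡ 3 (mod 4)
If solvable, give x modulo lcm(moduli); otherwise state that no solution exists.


Moduli 8, 14, 4 are not pairwise coprime, so CRT works modulo lcm(m_i) when all pairwise compatibility conditions hold.
Pairwise compatibility: gcd(m_i, m_j) must divide a_i - a_j for every pair.
Merge one congruence at a time:
  Start: x ≡ 3 (mod 8).
  Combine with x ≡ 9 (mod 14): gcd(8, 14) = 2; 9 - 3 = 6, which IS divisible by 2, so compatible.
    Write x = 3 + 8·t and substitute into x ≡ 9 (mod 14): 8·t ≡ 9 − 3 = 6 (mod 14).
    Divide the congruence (and modulus) by g = 2: 4·t ≡ 3 (mod 7).
    The inverse of 4 mod 7 is 2 (since 4·2 = 8 = 1·7 + 1), so t ≡ 2·3 = 6 ≡ 6 (mod 7).
    Then x = 3 + 8·6 = 51, valid modulo lcm(8, 14) = 56: x ≡ 51 (mod 56).
  Combine with x ≡ 3 (mod 4): gcd(56, 4) = 4; 3 - 51 = -48, which IS divisible by 4, so compatible.
    Write x = 51 + 56·t and substitute into x ≡ 3 (mod 4): 56·t ≡ 3 − 51 = -48 (mod 4).
    Divide the congruence (and modulus) by g = 4: 14·t ≡ -12 (mod 1).
    Modulo 1 every t works; take t = 0.
    Then x = 51 + 56·0 = 51, valid modulo lcm(56, 4) = 56: x ≡ 51 (mod 56).
Verify: 51 mod 8 = 3, 51 mod 14 = 9, 51 mod 4 = 3.

x ≡ 51 (mod 56).


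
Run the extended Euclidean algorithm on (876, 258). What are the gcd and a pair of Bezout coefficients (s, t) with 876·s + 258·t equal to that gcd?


Euclidean algorithm on (876, 258) — divide until remainder is 0:
  876 = 3 · 258 + 102
  258 = 2 · 102 + 54
  102 = 1 · 54 + 48
  54 = 1 · 48 + 6
  48 = 8 · 6 + 0
gcd(876, 258) = 6.
Track Bezout coefficients alongside the remainders: start with r₀ = 876 = a·1 + b·0 (s = 1, t = 0) and r₁ = 258 = a·0 + b·1 (s = 0, t = 1); each new remainder r_{k+1} = r_{k-1} − q_k·r_k inherits s_{k+1} = s_{k-1} − q_k·s_k, t_{k+1} = t_{k-1} − q_k·t_k, so r_k = a·s_k + b·t_k at every step:
  q = 3: r = 102, s = 1 − 3·0 = 1, t = 0 − 3·1 = -3  (check: 876·1 + 258·(-3) = 102)
  q = 2: r = 54, s = 0 − 2·1 = -2, t = 1 − 2·(-3) = 7  (check: 876·(-2) + 258·7 = 54)
  q = 1: r = 48, s = 1 − 1·(-2) = 3, t = -3 − 1·7 = -10  (check: 876·3 + 258·(-10) = 48)
  q = 1: r = 6, s = -2 − 1·3 = -5, t = 7 − 1·(-10) = 17  (check: 876·(-5) + 258·17 = 6)
The row with r = 6 (the gcd) gives the Bezout coefficients s = -5, t = 17.
Result: 876 · (-5) + 258 · (17) = 6.

gcd(876, 258) = 6; s = -5, t = 17 (check: 876·(-5) + 258·17 = 6).


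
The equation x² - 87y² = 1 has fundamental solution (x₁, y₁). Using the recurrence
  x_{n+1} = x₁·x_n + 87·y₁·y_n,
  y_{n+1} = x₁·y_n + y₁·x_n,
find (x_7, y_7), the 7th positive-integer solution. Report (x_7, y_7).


Step 1: Find the fundamental solution (x₁, y₁) of x² - 87y² = 1.
  Expand √87 as a continued fraction. a₀ = ⌊√87⌋ = 9; iterate m_{k+1} = d_k·a_k − m_k, d_{k+1} = (87 − m_{k+1}²)/d_k, a_{k+1} = ⌊(a₀ + m_{k+1})/d_{k+1}⌋ (starting m₀ = 0, d₀ = 1), with convergents p_k = a_k·p_{k-1} + p_{k-2}, q_k = a_k·q_{k-1} + q_{k-2} (p₋₁ = 1, q₋₁ = 0):
  k = 0: a₀ = 9; p₀/q₀ = 9/1; p₀² − 87·q₀² = 81 − 87 = -6.
  k = 1: m = 9, d = 6, a = ⌊(9 + 9)/6⌋ = 3; p/q = (3·9 + 1)/(3·1 + 0) = 28/3; p² − 87·q² = 784 − 783 = 1.
  The first convergent with p² − 87·q² = 1 gives the fundamental solution (x₁, y₁) = (28, 3).
Step 2: Apply the recurrence (x_{n+1}, y_{n+1}) = (x₁x_n + 87y₁y_n, x₁y_n + y₁x_n) repeatedly.
  From (x_1, y_1) = (28, 3): x_2 = 28·28 + 87·3·3 = 1567; y_2 = 28·3 + 3·28 = 168.
  From (x_2, y_2) = (1567, 168): x_3 = 28·1567 + 87·3·168 = 87724; y_3 = 28·168 + 3·1567 = 9405.
  From (x_3, y_3) = (87724, 9405): x_4 = 28·87724 + 87·3·9405 = 4910977; y_4 = 28·9405 + 3·87724 = 526512.
  From (x_4, y_4) = (4910977, 526512): x_5 = 28·4910977 + 87·3·526512 = 274926988; y_5 = 28·526512 + 3·4910977 = 29475267.
  From (x_5, y_5) = (274926988, 29475267): x_6 = 28·274926988 + 87·3·29475267 = 15391000351; y_6 = 28·29475267 + 3·274926988 = 1650088440.
  From (x_6, y_6) = (15391000351, 1650088440): x_7 = 28·15391000351 + 87·3·1650088440 = 861621092668; y_7 = 28·1650088440 + 3·15391000351 = 92375477373.
Step 3: Verify x_7² - 87·y_7² = 742390907330398243358224 - 742390907330398243358223 = 1 (should be 1). ✓

(x_1, y_1) = (28, 3); (x_7, y_7) = (861621092668, 92375477373).


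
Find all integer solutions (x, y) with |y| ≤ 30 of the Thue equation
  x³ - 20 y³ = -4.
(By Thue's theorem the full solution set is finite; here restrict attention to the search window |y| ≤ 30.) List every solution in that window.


The equation is x³ - 20y³ = -4. For fixed y, x³ = 20·y³ − 4, so a solution requires the RHS to be a perfect cube.
Strategy: iterate y from -30 to 30, compute RHS = 20·y³ − 4, and check whether it is a (positive or negative) perfect cube.
Check small values of y:
  y = 0: RHS = -4 is not a perfect cube.
  y = 1: RHS = 16 is not a perfect cube.
  y = -1: RHS = -24 is not a perfect cube.
  y = 2: RHS = 156 is not a perfect cube.
  y = -2: RHS = -164 is not a perfect cube.
  y = 3: RHS = 536 is not a perfect cube.
  y = -3: RHS = -544 is not a perfect cube.
Continuing the search up to |y| = 30 finds no solutions either.
No (x, y) in the scanned range satisfies the equation.

No integer solutions with |y| ≤ 30.


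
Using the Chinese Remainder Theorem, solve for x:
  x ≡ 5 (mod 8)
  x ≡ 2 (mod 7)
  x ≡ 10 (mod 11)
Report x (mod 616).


Moduli 8, 7, 11 are pairwise coprime; by CRT there is a unique solution modulo M = 8 · 7 · 11 = 616.
Solve pairwise, accumulating the modulus:
  Start with x ≡ 5 (mod 8).
  Combine with x ≡ 2 (mod 7): since gcd(8, 7) = 1, we get a unique residue mod 56.
    Write x = 5 + 8·t and substitute into x ≡ 2 (mod 7): 8·t ≡ 2 − 5 = -3 (mod 7).
    Reduce coefficients mod 7: 1·t ≡ 4 (mod 7).
    So t ≡ 4 (mod 7).
    Then x = 5 + 8·4 = 37, valid modulo lcm(8, 7) = 56: x ≡ 37 (mod 56).
  Combine with x ≡ 10 (mod 11): since gcd(56, 11) = 1, we get a unique residue mod 616.
    Write x = 37 + 56·t and substitute into x ≡ 10 (mod 11): 56·t ≡ 10 − 37 = -27 (mod 11).
    Reduce coefficients mod 11: 1·t ≡ 6 (mod 11).
    So t ≡ 6 (mod 11).
    Then x = 37 + 56·6 = 373, valid modulo lcm(56, 11) = 616: x ≡ 373 (mod 616).
Verify: 373 mod 8 = 5 ✓, 373 mod 7 = 2 ✓, 373 mod 11 = 10 ✓.

x ≡ 373 (mod 616).


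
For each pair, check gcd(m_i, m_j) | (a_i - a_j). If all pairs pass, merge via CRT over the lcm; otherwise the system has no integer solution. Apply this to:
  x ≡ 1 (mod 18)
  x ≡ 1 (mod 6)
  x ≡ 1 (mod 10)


Moduli 18, 6, 10 are not pairwise coprime, so CRT works modulo lcm(m_i) when all pairwise compatibility conditions hold.
Pairwise compatibility: gcd(m_i, m_j) must divide a_i - a_j for every pair.
Merge one congruence at a time:
  Start: x ≡ 1 (mod 18).
  Combine with x ≡ 1 (mod 6): gcd(18, 6) = 6; 1 - 1 = 0, which IS divisible by 6, so compatible.
    Write x = 1 + 18·t and substitute into x ≡ 1 (mod 6): 18·t ≡ 1 − 1 = 0 (mod 6).
    Divide the congruence (and modulus) by g = 6: 3·t ≡ 0 (mod 1).
    Modulo 1 every t works; take t = 0.
    Then x = 1 + 18·0 = 1, valid modulo lcm(18, 6) = 18: x ≡ 1 (mod 18).
  Combine with x ≡ 1 (mod 10): gcd(18, 10) = 2; 1 - 1 = 0, which IS divisible by 2, so compatible.
    Write x = 1 + 18·t and substitute into x ≡ 1 (mod 10): 18·t ≡ 1 − 1 = 0 (mod 10).
    Divide the congruence (and modulus) by g = 2: 9·t ≡ 0 (mod 5).
    Reduce coefficients mod 5: 4·t ≡ 0 (mod 5).
    The inverse of 4 mod 5 is 4 (since 4·4 = 16 = 3·5 + 1), so t ≡ 4·0 = 0 ≡ 0 (mod 5).
    Then x = 1 + 18·0 = 1, valid modulo lcm(18, 10) = 90: x ≡ 1 (mod 90).
Verify: 1 mod 18 = 1, 1 mod 6 = 1, 1 mod 10 = 1.

x ≡ 1 (mod 90).


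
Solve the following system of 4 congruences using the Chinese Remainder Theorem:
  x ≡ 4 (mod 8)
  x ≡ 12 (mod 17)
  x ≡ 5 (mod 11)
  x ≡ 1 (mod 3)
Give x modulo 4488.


Product of moduli M = 8 · 17 · 11 · 3 = 4488.
Merge one congruence at a time:
  Start: x ≡ 4 (mod 8).
  Combine with x ≡ 12 (mod 17); new modulus lcm = 136.
    Write x = 4 + 8·t and substitute into x ≡ 12 (mod 17): 8·t ≡ 12 − 4 = 8 (mod 17).
    The inverse of 8 mod 17 is 15 (since 8·15 = 120 = 7·17 + 1), so t ≡ 15·8 = 120 ≡ 1 (mod 17).
    Then x = 4 + 8·1 = 12, valid modulo lcm(8, 17) = 136: x ≡ 12 (mod 136).
  Combine with x ≡ 5 (mod 11); new modulus lcm = 1496.
    Write x = 12 + 136·t and substitute into x ≡ 5 (mod 11): 136·t ≡ 5 − 12 = -7 (mod 11).
    Reduce coefficients mod 11: 4·t ≡ 4 (mod 11).
    The inverse of 4 mod 11 is 3 (since 4·3 = 12 = 1·11 + 1), so t ≡ 3·4 = 12 ≡ 1 (mod 11).
    Then x = 12 + 136·1 = 148, valid modulo lcm(136, 11) = 1496: x ≡ 148 (mod 1496).
  Combine with x ≡ 1 (mod 3); new modulus lcm = 4488.
    Write x = 148 + 1496·t and substitute into x ≡ 1 (mod 3): 1496·t ≡ 1 − 148 = -147 (mod 3).
    Reduce coefficients mod 3: 2·t ≡ 0 (mod 3).
    The inverse of 2 mod 3 is 2 (since 2·2 = 4 = 1·3 + 1), so t ≡ 2·0 = 0 ≡ 0 (mod 3).
    Then x = 148 + 1496·0 = 148, valid modulo lcm(1496, 3) = 4488: x ≡ 148 (mod 4488).
Verify against each original: 148 mod 8 = 4, 148 mod 17 = 12, 148 mod 11 = 5, 148 mod 3 = 1.

x ≡ 148 (mod 4488).


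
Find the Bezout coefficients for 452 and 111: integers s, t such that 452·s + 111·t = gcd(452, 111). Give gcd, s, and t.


Euclidean algorithm on (452, 111) — divide until remainder is 0:
  452 = 4 · 111 + 8
  111 = 13 · 8 + 7
  8 = 1 · 7 + 1
  7 = 7 · 1 + 0
gcd(452, 111) = 1.
Track Bezout coefficients alongside the remainders: start with r₀ = 452 = a·1 + b·0 (s = 1, t = 0) and r₁ = 111 = a·0 + b·1 (s = 0, t = 1); each new remainder r_{k+1} = r_{k-1} − q_k·r_k inherits s_{k+1} = s_{k-1} − q_k·s_k, t_{k+1} = t_{k-1} − q_k·t_k, so r_k = a·s_k + b·t_k at every step:
  q = 4: r = 8, s = 1 − 4·0 = 1, t = 0 − 4·1 = -4  (check: 452·1 + 111·(-4) = 8)
  q = 13: r = 7, s = 0 − 13·1 = -13, t = 1 − 13·(-4) = 53  (check: 452·(-13) + 111·53 = 7)
  q = 1: r = 1, s = 1 − 1·(-13) = 14, t = -4 − 1·53 = -57  (check: 452·14 + 111·(-57) = 1)
The row with r = 1 (the gcd) gives the Bezout coefficients s = 14, t = -57.
Result: 452 · (14) + 111 · (-57) = 1.

gcd(452, 111) = 1; s = 14, t = -57 (check: 452·14 + 111·(-57) = 1).


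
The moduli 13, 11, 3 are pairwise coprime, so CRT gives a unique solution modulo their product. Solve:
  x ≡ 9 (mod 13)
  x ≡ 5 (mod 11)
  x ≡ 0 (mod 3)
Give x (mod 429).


Moduli 13, 11, 3 are pairwise coprime; by CRT there is a unique solution modulo M = 13 · 11 · 3 = 429.
Solve pairwise, accumulating the modulus:
  Start with x ≡ 9 (mod 13).
  Combine with x ≡ 5 (mod 11): since gcd(13, 11) = 1, we get a unique residue mod 143.
    Write x = 9 + 13·t and substitute into x ≡ 5 (mod 11): 13·t ≡ 5 − 9 = -4 (mod 11).
    Reduce coefficients mod 11: 2·t ≡ 7 (mod 11).
    The inverse of 2 mod 11 is 6 (since 2·6 = 12 = 1·11 + 1), so t ≡ 6·7 = 42 ≡ 9 (mod 11).
    Then x = 9 + 13·9 = 126, valid modulo lcm(13, 11) = 143: x ≡ 126 (mod 143).
  Combine with x ≡ 0 (mod 3): since gcd(143, 3) = 1, we get a unique residue mod 429.
    Write x = 126 + 143·t and substitute into x ≡ 0 (mod 3): 143·t ≡ 0 − 126 = -126 (mod 3).
    Reduce coefficients mod 3: 2·t ≡ 0 (mod 3).
    The inverse of 2 mod 3 is 2 (since 2·2 = 4 = 1·3 + 1), so t ≡ 2·0 = 0 ≡ 0 (mod 3).
    Then x = 126 + 143·0 = 126, valid modulo lcm(143, 3) = 429: x ≡ 126 (mod 429).
Verify: 126 mod 13 = 9 ✓, 126 mod 11 = 5 ✓, 126 mod 3 = 0 ✓.

x ≡ 126 (mod 429).


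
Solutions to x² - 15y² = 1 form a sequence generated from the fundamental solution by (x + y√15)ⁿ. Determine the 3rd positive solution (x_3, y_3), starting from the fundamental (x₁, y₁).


Step 1: Find the fundamental solution (x₁, y₁) of x² - 15y² = 1.
  Expand √15 as a continued fraction. a₀ = ⌊√15⌋ = 3; iterate m_{k+1} = d_k·a_k − m_k, d_{k+1} = (15 − m_{k+1}²)/d_k, a_{k+1} = ⌊(a₀ + m_{k+1})/d_{k+1}⌋ (starting m₀ = 0, d₀ = 1), with convergents p_k = a_k·p_{k-1} + p_{k-2}, q_k = a_k·q_{k-1} + q_{k-2} (p₋₁ = 1, q₋₁ = 0):
  k = 0: a₀ = 3; p₀/q₀ = 3/1; p₀² − 15·q₀² = 9 − 15 = -6.
  k = 1: m = 3, d = 6, a = ⌊(3 + 3)/6⌋ = 1; p/q = (1·3 + 1)/(1·1 + 0) = 4/1; p² − 15·q² = 16 − 15 = 1.
  The first convergent with p² − 15·q² = 1 gives the fundamental solution (x₁, y₁) = (4, 1).
Step 2: Apply the recurrence (x_{n+1}, y_{n+1}) = (x₁x_n + 15y₁y_n, x₁y_n + y₁x_n) repeatedly.
  From (x_1, y_1) = (4, 1): x_2 = 4·4 + 15·1·1 = 31; y_2 = 4·1 + 1·4 = 8.
  From (x_2, y_2) = (31, 8): x_3 = 4·31 + 15·1·8 = 244; y_3 = 4·8 + 1·31 = 63.
Step 3: Verify x_3² - 15·y_3² = 59536 - 59535 = 1 (should be 1). ✓

(x_1, y_1) = (4, 1); (x_3, y_3) = (244, 63).


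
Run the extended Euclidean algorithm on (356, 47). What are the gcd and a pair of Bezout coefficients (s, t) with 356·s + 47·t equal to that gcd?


Euclidean algorithm on (356, 47) — divide until remainder is 0:
  356 = 7 · 47 + 27
  47 = 1 · 27 + 20
  27 = 1 · 20 + 7
  20 = 2 · 7 + 6
  7 = 1 · 6 + 1
  6 = 6 · 1 + 0
gcd(356, 47) = 1.
Track Bezout coefficients alongside the remainders: start with r₀ = 356 = a·1 + b·0 (s = 1, t = 0) and r₁ = 47 = a·0 + b·1 (s = 0, t = 1); each new remainder r_{k+1} = r_{k-1} − q_k·r_k inherits s_{k+1} = s_{k-1} − q_k·s_k, t_{k+1} = t_{k-1} − q_k·t_k, so r_k = a·s_k + b·t_k at every step:
  q = 7: r = 27, s = 1 − 7·0 = 1, t = 0 − 7·1 = -7  (check: 356·1 + 47·(-7) = 27)
  q = 1: r = 20, s = 0 − 1·1 = -1, t = 1 − 1·(-7) = 8  (check: 356·(-1) + 47·8 = 20)
  q = 1: r = 7, s = 1 − 1·(-1) = 2, t = -7 − 1·8 = -15  (check: 356·2 + 47·(-15) = 7)
  q = 2: r = 6, s = -1 − 2·2 = -5, t = 8 − 2·(-15) = 38  (check: 356·(-5) + 47·38 = 6)
  q = 1: r = 1, s = 2 − 1·(-5) = 7, t = -15 − 1·38 = -53  (check: 356·7 + 47·(-53) = 1)
The row with r = 1 (the gcd) gives the Bezout coefficients s = 7, t = -53.
Result: 356 · (7) + 47 · (-53) = 1.

gcd(356, 47) = 1; s = 7, t = -53 (check: 356·7 + 47·(-53) = 1).


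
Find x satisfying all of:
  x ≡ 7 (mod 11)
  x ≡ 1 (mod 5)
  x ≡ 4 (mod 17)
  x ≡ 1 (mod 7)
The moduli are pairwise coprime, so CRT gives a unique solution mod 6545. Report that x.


Product of moduli M = 11 · 5 · 17 · 7 = 6545.
Merge one congruence at a time:
  Start: x ≡ 7 (mod 11).
  Combine with x ≡ 1 (mod 5); new modulus lcm = 55.
    Write x = 7 + 11·t and substitute into x ≡ 1 (mod 5): 11·t ≡ 1 − 7 = -6 (mod 5).
    Reduce coefficients mod 5: 1·t ≡ 4 (mod 5).
    So t ≡ 4 (mod 5).
    Then x = 7 + 11·4 = 51, valid modulo lcm(11, 5) = 55: x ≡ 51 (mod 55).
  Combine with x ≡ 4 (mod 17); new modulus lcm = 935.
    Write x = 51 + 55·t and substitute into x ≡ 4 (mod 17): 55·t ≡ 4 − 51 = -47 (mod 17).
    Reduce coefficients mod 17: 4·t ≡ 4 (mod 17).
    The inverse of 4 mod 17 is 13 (since 4·13 = 52 = 3·17 + 1), so t ≡ 13·4 = 52 ≡ 1 (mod 17).
    Then x = 51 + 55·1 = 106, valid modulo lcm(55, 17) = 935: x ≡ 106 (mod 935).
  Combine with x ≡ 1 (mod 7); new modulus lcm = 6545.
    Write x = 106 + 935·t and substitute into x ≡ 1 (mod 7): 935·t ≡ 1 − 106 = -105 (mod 7).
    Reduce coefficients mod 7: 4·t ≡ 0 (mod 7).
    The inverse of 4 mod 7 is 2 (since 4·2 = 8 = 1·7 + 1), so t ≡ 2·0 = 0 ≡ 0 (mod 7).
    Then x = 106 + 935·0 = 106, valid modulo lcm(935, 7) = 6545: x ≡ 106 (mod 6545).
Verify against each original: 106 mod 11 = 7, 106 mod 5 = 1, 106 mod 17 = 4, 106 mod 7 = 1.

x ≡ 106 (mod 6545).


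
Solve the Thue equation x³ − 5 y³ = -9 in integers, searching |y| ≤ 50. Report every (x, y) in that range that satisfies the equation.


The equation is x³ - 5y³ = -9. For fixed y, x³ = 5·y³ − 9, so a solution requires the RHS to be a perfect cube.
Strategy: iterate y from -50 to 50, compute RHS = 5·y³ − 9, and check whether it is a (positive or negative) perfect cube.
Check small values of y:
  y = 0: RHS = -9 is not a perfect cube.
  y = 1: RHS = -4 is not a perfect cube.
  y = -1: RHS = -14 is not a perfect cube.
  y = 2: RHS = 31 is not a perfect cube.
  y = -2: RHS = -49 is not a perfect cube.
  y = 3: RHS = 126 is not a perfect cube.
  y = -3: RHS = -144 is not a perfect cube.
Continuing the search up to |y| = 50 finds no solutions either.
No (x, y) in the scanned range satisfies the equation.

No integer solutions with |y| ≤ 50.
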